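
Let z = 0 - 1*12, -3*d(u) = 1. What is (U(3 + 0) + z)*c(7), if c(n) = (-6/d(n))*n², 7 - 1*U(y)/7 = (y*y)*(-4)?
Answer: 254898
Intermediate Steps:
d(u) = -⅓ (d(u) = -⅓*1 = -⅓)
U(y) = 49 + 28*y² (U(y) = 49 - 7*y*y*(-4) = 49 - 7*y²*(-4) = 49 - (-28)*y² = 49 + 28*y²)
z = -12 (z = 0 - 12 = -12)
c(n) = 18*n² (c(n) = (-6/(-⅓))*n² = (-6*(-3))*n² = 18*n²)
(U(3 + 0) + z)*c(7) = ((49 + 28*(3 + 0)²) - 12)*(18*7²) = ((49 + 28*3²) - 12)*(18*49) = ((49 + 28*9) - 12)*882 = ((49 + 252) - 12)*882 = (301 - 12)*882 = 289*882 = 254898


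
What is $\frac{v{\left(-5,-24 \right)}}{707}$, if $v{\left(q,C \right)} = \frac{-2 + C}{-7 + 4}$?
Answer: $\frac{26}{2121} \approx 0.012258$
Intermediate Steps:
$v{\left(q,C \right)} = \frac{2}{3} - \frac{C}{3}$ ($v{\left(q,C \right)} = \frac{-2 + C}{-3} = \left(-2 + C\right) \left(- \frac{1}{3}\right) = \frac{2}{3} - \frac{C}{3}$)
$\frac{v{\left(-5,-24 \right)}}{707} = \frac{\frac{2}{3} - -8}{707} = \left(\frac{2}{3} + 8\right) \frac{1}{707} = \frac{26}{3} \cdot \frac{1}{707} = \frac{26}{2121}$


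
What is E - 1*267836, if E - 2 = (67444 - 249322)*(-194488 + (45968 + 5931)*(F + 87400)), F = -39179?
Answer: -455136452912532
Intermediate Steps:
E = -455136452644696 (E = 2 + (67444 - 249322)*(-194488 + (45968 + 5931)*(-39179 + 87400)) = 2 - 181878*(-194488 + 51899*48221) = 2 - 181878*(-194488 + 2502621679) = 2 - 181878*2502427191 = 2 - 455136452644698 = -455136452644696)
E - 1*267836 = -455136452644696 - 1*267836 = -455136452644696 - 267836 = -455136452912532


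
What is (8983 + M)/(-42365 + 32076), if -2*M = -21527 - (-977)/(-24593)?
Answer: -485626163/253037377 ≈ -1.9192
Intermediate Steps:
M = 264707244/24593 (M = -(-21527 - (-977)/(-24593))/2 = -(-21527 - (-977)*(-1)/24593)/2 = -(-21527 - 1*977/24593)/2 = -(-21527 - 977/24593)/2 = -1/2*(-529414488/24593) = 264707244/24593 ≈ 10764.)
(8983 + M)/(-42365 + 32076) = (8983 + 264707244/24593)/(-42365 + 32076) = (485626163/24593)/(-10289) = (485626163/24593)*(-1/10289) = -485626163/253037377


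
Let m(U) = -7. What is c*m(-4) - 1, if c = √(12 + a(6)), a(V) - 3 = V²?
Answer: -1 - 7*√51 ≈ -50.990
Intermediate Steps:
a(V) = 3 + V²
c = √51 (c = √(12 + (3 + 6²)) = √(12 + (3 + 36)) = √(12 + 39) = √51 ≈ 7.1414)
c*m(-4) - 1 = √51*(-7) - 1 = -7*√51 - 1 = -1 - 7*√51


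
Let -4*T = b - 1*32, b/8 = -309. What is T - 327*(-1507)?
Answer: 493415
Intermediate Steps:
b = -2472 (b = 8*(-309) = -2472)
T = 626 (T = -(-2472 - 1*32)/4 = -(-2472 - 32)/4 = -¼*(-2504) = 626)
T - 327*(-1507) = 626 - 327*(-1507) = 626 + 492789 = 493415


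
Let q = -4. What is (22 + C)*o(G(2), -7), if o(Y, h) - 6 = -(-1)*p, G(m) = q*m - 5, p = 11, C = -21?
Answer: 17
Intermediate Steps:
G(m) = -5 - 4*m (G(m) = -4*m - 5 = -5 - 4*m)
o(Y, h) = 17 (o(Y, h) = 6 - (-1)*11 = 6 - 1*(-11) = 6 + 11 = 17)
(22 + C)*o(G(2), -7) = (22 - 21)*17 = 1*17 = 17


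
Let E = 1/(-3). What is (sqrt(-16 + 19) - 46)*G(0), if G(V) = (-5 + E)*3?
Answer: 736 - 16*sqrt(3) ≈ 708.29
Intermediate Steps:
E = -1/3 ≈ -0.33333
G(V) = -16 (G(V) = (-5 - 1/3)*3 = -16/3*3 = -16)
(sqrt(-16 + 19) - 46)*G(0) = (sqrt(-16 + 19) - 46)*(-16) = (sqrt(3) - 46)*(-16) = (-46 + sqrt(3))*(-16) = 736 - 16*sqrt(3)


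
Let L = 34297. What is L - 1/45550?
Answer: 1562228349/45550 ≈ 34297.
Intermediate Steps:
L - 1/45550 = 34297 - 1/45550 = 1562228349/45550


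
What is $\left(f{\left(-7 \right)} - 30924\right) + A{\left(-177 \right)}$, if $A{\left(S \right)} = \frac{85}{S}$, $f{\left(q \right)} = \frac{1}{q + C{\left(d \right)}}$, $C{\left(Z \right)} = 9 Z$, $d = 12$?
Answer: $- \frac{552836756}{17877} \approx -30924.0$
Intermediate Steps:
$f{\left(q \right)} = \frac{1}{108 + q}$ ($f{\left(q \right)} = \frac{1}{q + 9 \cdot 12} = \frac{1}{q + 108} = \frac{1}{108 + q}$)
$\left(f{\left(-7 \right)} - 30924\right) + A{\left(-177 \right)} = \left(\frac{1}{108 - 7} - 30924\right) + \frac{85}{-177} = \left(\frac{1}{101} - 30924\right) + 85 \left(- \frac{1}{177}\right) = \left(\frac{1}{101} - 30924\right) - \frac{85}{177} = - \frac{3123323}{101} - \frac{85}{177} = - \frac{552836756}{17877}$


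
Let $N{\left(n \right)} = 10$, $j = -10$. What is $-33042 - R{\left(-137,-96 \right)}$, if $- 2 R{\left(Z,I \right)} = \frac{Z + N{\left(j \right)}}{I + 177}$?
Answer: $- \frac{5352931}{162} \approx -33043.0$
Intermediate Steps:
$R{\left(Z,I \right)} = - \frac{10 + Z}{2 \left(177 + I\right)}$ ($R{\left(Z,I \right)} = - \frac{\left(Z + 10\right) \frac{1}{I + 177}}{2} = - \frac{\left(10 + Z\right) \frac{1}{177 + I}}{2} = - \frac{\frac{1}{177 + I} \left(10 + Z\right)}{2} = - \frac{10 + Z}{2 \left(177 + I\right)}$)
$-33042 - R{\left(-137,-96 \right)} = -33042 - \frac{-10 - -137}{2 \left(177 - 96\right)} = -33042 - \frac{-10 + 137}{2 \cdot 81} = -33042 - \frac{1}{2} \cdot \frac{1}{81} \cdot 127 = -33042 - \frac{127}{162} = - \frac{5352931}{162}$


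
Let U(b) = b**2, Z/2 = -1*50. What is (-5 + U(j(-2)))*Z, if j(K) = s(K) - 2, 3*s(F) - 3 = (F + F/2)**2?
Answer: 100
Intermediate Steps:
s(F) = 1 + 3*F**2/4 (s(F) = 1 + (F + F/2)**2/3 = 1 + (3*F/2)**2/3 = 1 + (9*F**2/4)/3 = 1 + 3*F**2/4)
Z = -100 (Z = 2*(-1*50) = 2*(-50) = -100)
j(K) = -1 + 3*K**2/4 (j(K) = (1 + 3*K**2/4) - 2 = -1 + 3*K**2/4)
(-5 + U(j(-2)))*Z = (-5 + (-1 + (3/4)*(-2)**2)**2)*(-100) = (-5 + (-1 + (3/4)*4)**2)*(-100) = (-5 + (-1 + 3)**2)*(-100) = (-5 + 2**2)*(-100) = (-5 + 4)*(-100) = -1*(-100) = 100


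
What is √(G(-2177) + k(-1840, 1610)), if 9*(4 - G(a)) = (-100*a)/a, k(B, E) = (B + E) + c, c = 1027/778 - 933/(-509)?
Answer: I*√298835114000630/1188006 ≈ 14.551*I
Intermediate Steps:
c = 1248617/396002 (c = 1027*(1/778) - 933*(-1/509) = 1027/778 + 933/509 = 1248617/396002 ≈ 3.1531)
k(B, E) = 1248617/396002 + B + E (k(B, E) = (B + E) + 1248617/396002 = 1248617/396002 + B + E)
G(a) = 136/9 (G(a) = 4 - (-100*a)/(9*a) = 4 - ⅑*(-100) = 4 + 100/9 = 136/9)
√(G(-2177) + k(-1840, 1610)) = √(136/9 + (1248617/396002 - 1840 + 1610)) = √(136/9 - 89831843/396002) = √(-754630315/3564018) = I*√298835114000630/1188006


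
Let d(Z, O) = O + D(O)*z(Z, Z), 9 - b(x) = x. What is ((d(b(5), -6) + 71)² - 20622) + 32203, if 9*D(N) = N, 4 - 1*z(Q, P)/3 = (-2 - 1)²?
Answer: 17206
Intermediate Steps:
b(x) = 9 - x
z(Q, P) = -15 (z(Q, P) = 12 - 3*(-2 - 1)² = 12 - 3*(-3)² = 12 - 3*9 = 12 - 27 = -15)
D(N) = N/9
d(Z, O) = -2*O/3 (d(Z, O) = O + (O/9)*(-15) = O - 5*O/3 = -2*O/3)
((d(b(5), -6) + 71)² - 20622) + 32203 = ((-⅔*(-6) + 71)² - 20622) + 32203 = ((4 + 71)² - 20622) + 32203 = (75² - 20622) + 32203 = (5625 - 20622) + 32203 = -14997 + 32203 = 17206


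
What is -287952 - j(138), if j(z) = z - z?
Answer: -287952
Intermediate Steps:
j(z) = 0
-287952 - j(138) = -287952 - 1*0 = -287952 + 0 = -287952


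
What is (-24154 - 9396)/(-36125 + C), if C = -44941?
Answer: 16775/40533 ≈ 0.41386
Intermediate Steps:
(-24154 - 9396)/(-36125 + C) = (-24154 - 9396)/(-36125 - 44941) = -33550/(-81066) = -33550*(-1/81066) = 16775/40533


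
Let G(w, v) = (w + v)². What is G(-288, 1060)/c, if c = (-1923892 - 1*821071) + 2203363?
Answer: -37249/33850 ≈ -1.1004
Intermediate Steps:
c = -541600 (c = (-1923892 - 821071) + 2203363 = -2744963 + 2203363 = -541600)
G(w, v) = (v + w)²
G(-288, 1060)/c = (1060 - 288)²/(-541600) = 772²*(-1/541600) = 595984*(-1/541600) = -37249/33850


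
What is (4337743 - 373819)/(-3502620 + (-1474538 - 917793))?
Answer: -3963924/5894951 ≈ -0.67243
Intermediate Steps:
(4337743 - 373819)/(-3502620 + (-1474538 - 917793)) = 3963924/(-3502620 - 2392331) = 3963924/(-5894951) = 3963924*(-1/5894951) = -3963924/5894951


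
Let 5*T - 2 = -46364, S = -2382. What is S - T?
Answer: 34452/5 ≈ 6890.4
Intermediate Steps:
T = -46362/5 (T = ⅖ + (⅕)*(-46364) = ⅖ - 46364/5 = -46362/5 ≈ -9272.4)
S - T = -2382 - 1*(-46362/5) = -2382 + 46362/5 = 34452/5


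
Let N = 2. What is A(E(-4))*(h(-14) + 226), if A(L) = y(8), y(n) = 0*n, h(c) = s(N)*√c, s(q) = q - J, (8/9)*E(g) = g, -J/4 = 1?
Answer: 0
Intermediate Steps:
J = -4 (J = -4*1 = -4)
E(g) = 9*g/8
s(q) = 4 + q (s(q) = q - 1*(-4) = q + 4 = 4 + q)
h(c) = 6*√c (h(c) = (4 + 2)*√c = 6*√c)
y(n) = 0
A(L) = 0
A(E(-4))*(h(-14) + 226) = 0*(6*√(-14) + 226) = 0*(6*(I*√14) + 226) = 0*(6*I*√14 + 226) = 0*(226 + 6*I*√14) = 0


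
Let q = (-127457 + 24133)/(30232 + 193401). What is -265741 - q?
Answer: -59428353729/223633 ≈ -2.6574e+5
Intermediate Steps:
q = -103324/223633 ≈ -0.46202
-265741 - q = -265741 - 1*(-103324/223633) = -265741 + 103324/223633 = -59428353729/223633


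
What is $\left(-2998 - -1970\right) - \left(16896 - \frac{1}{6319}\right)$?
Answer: $- \frac{113261755}{6319} \approx -17924.0$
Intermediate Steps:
$\left(-2998 - -1970\right) - \left(16896 - \frac{1}{6319}\right) = \left(-2998 + 1970\right) - \left(16896 - \frac{1}{6319}\right) = -1028 - \left(16896 - \frac{1}{6319}\right) = -1028 - \frac{106765823}{6319} = - \frac{113261755}{6319}$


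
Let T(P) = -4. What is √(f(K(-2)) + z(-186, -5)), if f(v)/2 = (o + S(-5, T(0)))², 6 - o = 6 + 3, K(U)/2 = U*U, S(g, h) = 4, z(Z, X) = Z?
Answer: 2*I*√46 ≈ 13.565*I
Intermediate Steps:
K(U) = 2*U² (K(U) = 2*(U*U) = 2*U²)
o = -3 (o = 6 - (6 + 3) = 6 - 1*9 = 6 - 9 = -3)
f(v) = 2 (f(v) = 2*(-3 + 4)² = 2*1² = 2*1 = 2)
√(f(K(-2)) + z(-186, -5)) = √(2 - 186) = √(-184) = 2*I*√46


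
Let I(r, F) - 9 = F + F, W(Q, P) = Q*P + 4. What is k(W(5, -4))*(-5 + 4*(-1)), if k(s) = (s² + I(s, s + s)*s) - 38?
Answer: -9882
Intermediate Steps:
W(Q, P) = 4 + P*Q (W(Q, P) = P*Q + 4 = 4 + P*Q)
I(r, F) = 9 + 2*F (I(r, F) = 9 + (F + F) = 9 + 2*F)
k(s) = -38 + s² + s*(9 + 4*s) (k(s) = (s² + (9 + 2*(s + s))*s) - 38 = (s² + (9 + 2*(2*s))*s) - 38 = (s² + (9 + 4*s)*s) - 38 = (s² + s*(9 + 4*s)) - 38 = -38 + s² + s*(9 + 4*s))
k(W(5, -4))*(-5 + 4*(-1)) = (-38 + 5*(4 - 4*5)² + 9*(4 - 4*5))*(-5 + 4*(-1)) = (-38 + 5*(4 - 20)² + 9*(4 - 20))*(-5 - 4) = (-38 + 5*(-16)² + 9*(-16))*(-9) = (-38 + 5*256 - 144)*(-9) = (-38 + 1280 - 144)*(-9) = 1098*(-9) = -9882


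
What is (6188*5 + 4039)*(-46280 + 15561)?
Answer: -1074519901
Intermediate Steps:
(6188*5 + 4039)*(-46280 + 15561) = (30940 + 4039)*(-30719) = 34979*(-30719) = -1074519901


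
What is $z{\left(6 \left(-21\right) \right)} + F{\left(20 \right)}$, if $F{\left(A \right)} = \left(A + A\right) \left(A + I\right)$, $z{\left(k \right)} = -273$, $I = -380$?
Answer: $-14673$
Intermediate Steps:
$F{\left(A \right)} = 2 A \left(-380 + A\right)$ ($F{\left(A \right)} = \left(A + A\right) \left(A - 380\right) = 2 A \left(-380 + A\right)$)
$z{\left(6 \left(-21\right) \right)} + F{\left(20 \right)} = -273 + 2 \cdot 20 \left(-380 + 20\right) = -273 + 2 \cdot 20 \left(-360\right) = -273 - 14400 = -14673$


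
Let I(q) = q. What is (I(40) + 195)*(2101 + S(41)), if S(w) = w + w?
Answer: 513005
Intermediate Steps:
S(w) = 2*w
(I(40) + 195)*(2101 + S(41)) = (40 + 195)*(2101 + 2*41) = 235*(2101 + 82) = 235*2183 = 513005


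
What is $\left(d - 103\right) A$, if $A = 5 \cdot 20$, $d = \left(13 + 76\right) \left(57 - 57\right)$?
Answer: $-10300$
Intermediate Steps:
$d = 0$ ($d = 89 \cdot 0 = 0$)
$A = 100$
$\left(d - 103\right) A = \left(0 - 103\right) 100 = \left(-103\right) 100 = -10300$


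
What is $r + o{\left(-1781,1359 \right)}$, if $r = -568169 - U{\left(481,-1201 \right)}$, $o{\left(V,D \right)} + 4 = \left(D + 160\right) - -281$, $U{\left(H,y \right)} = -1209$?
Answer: $-565164$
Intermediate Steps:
$o{\left(V,D \right)} = 437 + D$ ($o{\left(V,D \right)} = -4 + \left(\left(D + 160\right) - -281\right) = -4 + \left(\left(160 + D\right) + 281\right) = -4 + \left(441 + D\right) = 437 + D$)
$r = -566960$ ($r = -568169 - -1209 = -568169 + 1209 = -566960$)
$r + o{\left(-1781,1359 \right)} = -566960 + \left(437 + 1359\right) = -566960 + 1796 = -565164$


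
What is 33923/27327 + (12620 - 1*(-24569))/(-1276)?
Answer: -972978055/34869252 ≈ -27.904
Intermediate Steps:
33923/27327 + (12620 - 1*(-24569))/(-1276) = 33923*(1/27327) + (12620 + 24569)*(-1/1276) = 33923/27327 + 37189*(-1/1276) = 33923/27327 - 37189/1276 = -972978055/34869252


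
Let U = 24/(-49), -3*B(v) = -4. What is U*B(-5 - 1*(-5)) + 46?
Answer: 2222/49 ≈ 45.347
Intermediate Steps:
B(v) = 4/3 (B(v) = -⅓*(-4) = 4/3)
U = -24/49 (U = 24*(-1/49) = -24/49 ≈ -0.48980)
U*B(-5 - 1*(-5)) + 46 = -24/49*4/3 + 46 = -32/49 + 46 = 2222/49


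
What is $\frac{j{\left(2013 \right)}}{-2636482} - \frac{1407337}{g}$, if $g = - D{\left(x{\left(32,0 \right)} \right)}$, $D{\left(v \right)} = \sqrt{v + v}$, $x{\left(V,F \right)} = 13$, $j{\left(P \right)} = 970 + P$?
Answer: $- \frac{2983}{2636482} + \frac{1407337 \sqrt{26}}{26} \approx 2.76 \cdot 10^{5}$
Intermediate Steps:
$D{\left(v \right)} = \sqrt{2} \sqrt{v}$ ($D{\left(v \right)} = \sqrt{2 v} = \sqrt{2} \sqrt{v}$)
$g = - \sqrt{26}$ ($g = - \sqrt{2} \sqrt{13} = - \sqrt{26} \approx -5.099$)
$\frac{j{\left(2013 \right)}}{-2636482} - \frac{1407337}{g} = \frac{970 + 2013}{-2636482} - \frac{1407337}{\left(-1\right) \sqrt{26}} = 2983 \left(- \frac{1}{2636482}\right) - 1407337 \left(- \frac{\sqrt{26}}{26}\right) = - \frac{2983}{2636482} + \frac{1407337 \sqrt{26}}{26}$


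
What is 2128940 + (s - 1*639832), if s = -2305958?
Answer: -816850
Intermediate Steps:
2128940 + (s - 1*639832) = 2128940 + (-2305958 - 1*639832) = 2128940 + (-2305958 - 639832) = 2128940 - 2945790 = -816850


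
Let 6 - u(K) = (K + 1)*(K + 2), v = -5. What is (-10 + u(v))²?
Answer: 256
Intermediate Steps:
u(K) = 6 - (1 + K)*(2 + K) (u(K) = 6 - (K + 1)*(K + 2) = 6 - (1 + K)*(2 + K))
(-10 + u(v))² = (-10 + (4 - 1*(-5)² - 3*(-5)))² = (-10 + (4 - 1*25 + 15))² = (-10 + (4 - 25 + 15))² = (-10 - 6)² = (-16)² = 256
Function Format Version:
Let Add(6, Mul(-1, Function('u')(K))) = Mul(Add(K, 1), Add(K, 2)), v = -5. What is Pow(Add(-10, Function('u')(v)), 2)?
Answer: 256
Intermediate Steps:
Function('u')(K) = Add(6, Mul(-1, Add(1, K), Add(2, K))) (Function('u')(K) = Add(6, Mul(-1, Mul(Add(K, 1), Add(K, 2)))) = Add(6, Mul(-1, Mul(Add(1, K), Add(2, K)))) = Add(6, Mul(-1, Add(1, K), Add(2, K))))
Pow(Add(-10, Function('u')(v)), 2) = Pow(Add(-10, Add(4, Mul(-1, Pow(-5, 2)), Mul(-3, -5))), 2) = Pow(Add(-10, Add(4, Mul(-1, 25), 15)), 2) = Pow(Add(-10, Add(4, -25, 15)), 2) = Pow(Add(-10, -6), 2) = Pow(-16, 2) = 256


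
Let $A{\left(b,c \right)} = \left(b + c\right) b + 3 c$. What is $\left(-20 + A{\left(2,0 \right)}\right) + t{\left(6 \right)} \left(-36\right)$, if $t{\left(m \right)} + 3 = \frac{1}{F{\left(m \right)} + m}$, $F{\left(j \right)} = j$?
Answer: $89$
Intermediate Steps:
$A{\left(b,c \right)} = 3 c + b \left(b + c\right)$ ($A{\left(b,c \right)} = b \left(b + c\right) + 3 c = 3 c + b \left(b + c\right)$)
$t{\left(m \right)} = -3 + \frac{1}{2 m}$ ($t{\left(m \right)} = -3 + \frac{1}{m + m} = -3 + \frac{1}{2 m}$)
$\left(-20 + A{\left(2,0 \right)}\right) + t{\left(6 \right)} \left(-36\right) = \left(-20 + \left(2^{2} + 3 \cdot 0 + 2 \cdot 0\right)\right) + \left(-3 + \frac{1}{2 \cdot 6}\right) \left(-36\right) = \left(-20 + \left(4 + 0 + 0\right)\right) + \left(-3 + \frac{1}{2} \cdot \frac{1}{6}\right) \left(-36\right) = \left(-20 + 4\right) + \left(-3 + \frac{1}{12}\right) \left(-36\right) = -16 - -105 = -16 + 105 = 89$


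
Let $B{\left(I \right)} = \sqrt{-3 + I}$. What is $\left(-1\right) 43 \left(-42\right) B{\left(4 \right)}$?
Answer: $1806$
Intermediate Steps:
$\left(-1\right) 43 \left(-42\right) B{\left(4 \right)} = \left(-1\right) 43 \left(-42\right) \sqrt{-3 + 4} = \left(-43\right) \left(-42\right) \sqrt{1} = 1806 \cdot 1 = 1806$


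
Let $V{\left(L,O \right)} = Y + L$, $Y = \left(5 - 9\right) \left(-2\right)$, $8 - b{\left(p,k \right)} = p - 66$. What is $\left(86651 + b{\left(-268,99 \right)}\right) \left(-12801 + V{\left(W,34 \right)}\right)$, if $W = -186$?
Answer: $-1129082147$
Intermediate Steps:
$b{\left(p,k \right)} = 74 - p$ ($b{\left(p,k \right)} = 8 - \left(p - 66\right) = 8 - \left(-66 + p\right) = 74 - p$)
$Y = 8$ ($Y = \left(-4\right) \left(-2\right) = 8$)
$V{\left(L,O \right)} = 8 + L$
$\left(86651 + b{\left(-268,99 \right)}\right) \left(-12801 + V{\left(W,34 \right)}\right) = \left(86651 + \left(74 - -268\right)\right) \left(-12801 + \left(8 - 186\right)\right) = \left(86651 + \left(74 + 268\right)\right) \left(-12801 - 178\right) = \left(86651 + 342\right) \left(-12979\right) = 86993 \left(-12979\right) = -1129082147$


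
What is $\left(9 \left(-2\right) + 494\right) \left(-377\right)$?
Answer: $-179452$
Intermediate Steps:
$\left(9 \left(-2\right) + 494\right) \left(-377\right) = \left(-18 + 494\right) \left(-377\right) = 476 \left(-377\right) = -179452$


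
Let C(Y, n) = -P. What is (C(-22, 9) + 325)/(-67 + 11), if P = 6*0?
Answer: -325/56 ≈ -5.8036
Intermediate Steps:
P = 0
C(Y, n) = 0 (C(Y, n) = -1*0 = 0)
(C(-22, 9) + 325)/(-67 + 11) = (0 + 325)/(-67 + 11) = 325/(-56) = 325*(-1/56) = -325/56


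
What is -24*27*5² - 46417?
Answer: -62617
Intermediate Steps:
-24*27*5² - 46417 = -648*25 - 46417 = -16200 - 46417 = -62617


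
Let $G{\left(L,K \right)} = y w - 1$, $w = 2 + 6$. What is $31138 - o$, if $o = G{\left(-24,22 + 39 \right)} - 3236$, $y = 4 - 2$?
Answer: $34359$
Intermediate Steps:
$y = 2$ ($y = 4 - 2 = 2$)
$w = 8$
$G{\left(L,K \right)} = 15$ ($G{\left(L,K \right)} = 2 \cdot 8 - 1 = 16 - 1 = 15$)
$o = -3221$ ($o = 15 - 3236 = -3221$)
$31138 - o = 31138 - -3221 = 31138 + 3221 = 34359$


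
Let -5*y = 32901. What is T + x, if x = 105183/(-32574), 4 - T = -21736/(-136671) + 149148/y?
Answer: 378844918709491/16274739765306 ≈ 23.278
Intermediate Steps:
y = -32901/5 (y = -1/5*32901 = -32901/5 ≈ -6580.2)
T = 39730781896/1498870857 (T = 4 - (-21736/(-136671) + 149148/(-32901/5)) = 4 - (-21736*(-1/136671) + 149148*(-5/32901)) = 4 - (21736/136671 - 248580/10967) = 4 - 1*(-33735298468/1498870857) = 4 + 33735298468/1498870857 = 39730781896/1498870857 ≈ 26.507)
x = -35061/10858 (x = 105183*(-1/32574) = -35061/10858 ≈ -3.2290)
T + x = 39730781896/1498870857 - 35061/10858 = 378844918709491/16274739765306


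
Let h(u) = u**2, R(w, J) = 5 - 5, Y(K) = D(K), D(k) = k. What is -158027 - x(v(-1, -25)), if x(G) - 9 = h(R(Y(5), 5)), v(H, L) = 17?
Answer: -158036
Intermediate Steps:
Y(K) = K
R(w, J) = 0
x(G) = 9 (x(G) = 9 + 0**2 = 9 + 0 = 9)
-158027 - x(v(-1, -25)) = -158027 - 1*9 = -158027 - 9 = -158036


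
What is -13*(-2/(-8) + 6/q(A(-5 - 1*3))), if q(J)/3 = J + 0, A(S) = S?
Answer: 0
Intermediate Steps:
q(J) = 3*J (q(J) = 3*(J + 0) = 3*J)
-13*(-2/(-8) + 6/q(A(-5 - 1*3))) = -13*(-2/(-8) + 6/((3*(-5 - 1*3)))) = -13*(-2*(-1/8) + 6/((3*(-5 - 3)))) = -13*(1/4 + 6/((3*(-8)))) = -13*(1/4 + 6/(-24)) = -13*(1/4 + 6*(-1/24)) = -13*(1/4 - 1/4) = -13*0 = 0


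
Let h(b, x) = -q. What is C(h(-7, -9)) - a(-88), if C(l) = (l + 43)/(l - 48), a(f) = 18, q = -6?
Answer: -115/6 ≈ -19.167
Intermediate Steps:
h(b, x) = 6 (h(b, x) = -1*(-6) = 6)
C(l) = (43 + l)/(-48 + l)
C(h(-7, -9)) - a(-88) = (43 + 6)/(-48 + 6) - 1*18 = 49/(-42) - 18 = -1/42*49 - 18 = -7/6 - 18 = -115/6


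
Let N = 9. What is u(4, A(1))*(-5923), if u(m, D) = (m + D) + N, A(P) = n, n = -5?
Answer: -47384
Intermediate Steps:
A(P) = -5
u(m, D) = 9 + D + m (u(m, D) = (m + D) + 9 = (D + m) + 9 = 9 + D + m)
u(4, A(1))*(-5923) = (9 - 5 + 4)*(-5923) = 8*(-5923) = -47384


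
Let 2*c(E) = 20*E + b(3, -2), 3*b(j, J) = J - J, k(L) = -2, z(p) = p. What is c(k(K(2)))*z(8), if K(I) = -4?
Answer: -160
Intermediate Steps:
b(j, J) = 0 (b(j, J) = (J - J)/3 = (⅓)*0 = 0)
c(E) = 10*E (c(E) = (20*E + 0)/2 = (20*E)/2 = 10*E)
c(k(K(2)))*z(8) = (10*(-2))*8 = -20*8 = -160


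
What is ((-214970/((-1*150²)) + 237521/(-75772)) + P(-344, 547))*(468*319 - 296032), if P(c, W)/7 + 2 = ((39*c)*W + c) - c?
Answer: 32128338893880660871/4262175 ≈ 7.5380e+12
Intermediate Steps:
P(c, W) = -14 + 273*W*c (P(c, W) = -14 + 7*(((39*c)*W + c) - c) = -14 + 7*((39*W*c + c) - c) = -14 + 7*((c + 39*W*c) - c) = -14 + 7*(39*W*c) = -14 + 273*W*c)
((-214970/((-1*150²)) + 237521/(-75772)) + P(-344, 547))*(468*319 - 296032) = ((-214970/((-1*150²)) + 237521/(-75772)) + (-14 + 273*547*(-344)))*(468*319 - 296032) = ((-214970/((-1*22500)) + 237521*(-1/75772)) + (-14 - 51369864))*(149292 - 296032) = ((-214970/(-22500) - 237521/75772) - 51369878)*(-146740) = ((-214970*(-1/22500) - 237521/75772) - 51369878)*(-146740) = ((21497/2250 - 237521/75772) - 51369878)*(-146740) = (547224217/85243500 - 51369878)*(-146740) = -4378947648068783/85243500*(-146740) = 32128338893880660871/4262175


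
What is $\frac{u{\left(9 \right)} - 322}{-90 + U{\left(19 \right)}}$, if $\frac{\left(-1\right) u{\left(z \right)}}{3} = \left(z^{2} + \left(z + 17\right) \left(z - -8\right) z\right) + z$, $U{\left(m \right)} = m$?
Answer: $\frac{12526}{71} \approx 176.42$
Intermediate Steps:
$u{\left(z \right)} = - 3 z - 3 z^{2} - 3 z \left(8 + z\right) \left(17 + z\right)$ ($u{\left(z \right)} = - 3 \left(\left(z^{2} + \left(z + 17\right) \left(z - -8\right) z\right) + z\right) = - 3 \left(\left(z^{2} + \left(17 + z\right) \left(z + 8\right) z\right) + z\right) = - 3 \left(\left(z^{2} + \left(17 + z\right) \left(8 + z\right) z\right) + z\right) = - 3 \left(\left(z^{2} + \left(8 + z\right) \left(17 + z\right) z\right) + z\right) = - 3 \left(\left(z^{2} + z \left(8 + z\right) \left(17 + z\right)\right) + z\right) = - 3 \left(z + z^{2} + z \left(8 + z\right) \left(17 + z\right)\right) = - 3 z - 3 z^{2} - 3 z \left(8 + z\right) \left(17 + z\right)$)
$\frac{u{\left(9 \right)} - 322}{-90 + U{\left(19 \right)}} = \frac{\left(-3\right) 9 \left(137 + 9^{2} + 26 \cdot 9\right) - 322}{-90 + 19} = \frac{\left(-3\right) 9 \left(137 + 81 + 234\right) - 322}{-71} = \left(\left(-3\right) 9 \cdot 452 - 322\right) \left(- \frac{1}{71}\right) = \left(-12204 - 322\right) \left(- \frac{1}{71}\right) = \left(-12526\right) \left(- \frac{1}{71}\right) = \frac{12526}{71}$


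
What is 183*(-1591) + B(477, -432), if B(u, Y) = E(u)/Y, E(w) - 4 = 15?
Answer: -125778115/432 ≈ -2.9115e+5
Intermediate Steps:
E(w) = 19 (E(w) = 4 + 15 = 19)
B(u, Y) = 19/Y
183*(-1591) + B(477, -432) = 183*(-1591) + 19/(-432) = -291153 + 19*(-1/432) = -291153 - 19/432 = -125778115/432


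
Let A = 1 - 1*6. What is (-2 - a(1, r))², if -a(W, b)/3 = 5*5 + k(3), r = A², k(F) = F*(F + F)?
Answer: 16129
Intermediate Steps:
A = -5 (A = 1 - 6 = -5)
k(F) = 2*F² (k(F) = F*(2*F) = 2*F²)
r = 25 (r = (-5)² = 25)
a(W, b) = -129 (a(W, b) = -3*(5*5 + 2*3²) = -3*(25 + 2*9) = -3*(25 + 18) = -3*43 = -129)
(-2 - a(1, r))² = (-2 - 1*(-129))² = (-2 + 129)² = 127² = 16129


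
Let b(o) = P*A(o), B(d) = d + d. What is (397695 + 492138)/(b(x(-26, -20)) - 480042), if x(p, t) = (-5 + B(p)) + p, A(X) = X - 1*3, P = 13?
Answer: -889833/481160 ≈ -1.8493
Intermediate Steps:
B(d) = 2*d
A(X) = -3 + X (A(X) = X - 3 = -3 + X)
x(p, t) = -5 + 3*p (x(p, t) = (-5 + 2*p) + p = -5 + 3*p)
b(o) = -39 + 13*o (b(o) = 13*(-3 + o) = -39 + 13*o)
(397695 + 492138)/(b(x(-26, -20)) - 480042) = (397695 + 492138)/((-39 + 13*(-5 + 3*(-26))) - 480042) = 889833/((-39 + 13*(-5 - 78)) - 480042) = 889833/((-39 + 13*(-83)) - 480042) = 889833/((-39 - 1079) - 480042) = 889833/(-1118 - 480042) = 889833/(-481160) = 889833*(-1/481160) = -889833/481160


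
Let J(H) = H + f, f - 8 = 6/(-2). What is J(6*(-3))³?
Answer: -2197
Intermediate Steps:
f = 5 (f = 8 + 6/(-2) = 8 + 6*(-½) = 8 - 3 = 5)
J(H) = 5 + H (J(H) = H + 5 = 5 + H)
J(6*(-3))³ = (5 + 6*(-3))³ = (5 - 18)³ = (-13)³ = -2197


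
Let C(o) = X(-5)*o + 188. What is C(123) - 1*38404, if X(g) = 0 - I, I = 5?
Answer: -38831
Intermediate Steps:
X(g) = -5 (X(g) = 0 - 1*5 = 0 - 5 = -5)
C(o) = 188 - 5*o (C(o) = -5*o + 188 = 188 - 5*o)
C(123) - 1*38404 = (188 - 5*123) - 1*38404 = (188 - 615) - 38404 = -427 - 38404 = -38831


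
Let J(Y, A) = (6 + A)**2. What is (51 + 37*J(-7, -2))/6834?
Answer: 643/6834 ≈ 0.094088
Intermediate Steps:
(51 + 37*J(-7, -2))/6834 = (51 + 37*(6 - 2)**2)/6834 = (51 + 37*4**2)*(1/6834) = (51 + 37*16)*(1/6834) = (51 + 592)*(1/6834) = 643*(1/6834) = 643/6834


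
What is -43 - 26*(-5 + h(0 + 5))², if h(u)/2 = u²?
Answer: -52693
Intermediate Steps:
h(u) = 2*u²
-43 - 26*(-5 + h(0 + 5))² = -43 - 26*(-5 + 2*(0 + 5)²)² = -43 - 26*(-5 + 2*5²)² = -43 - 26*(-5 + 2*25)² = -43 - 26*(-5 + 50)² = -43 - 26*45² = -43 - 26*2025 = -43 - 52650 = -52693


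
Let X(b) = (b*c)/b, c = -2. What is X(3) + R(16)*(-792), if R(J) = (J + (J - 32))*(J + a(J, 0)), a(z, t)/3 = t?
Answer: -2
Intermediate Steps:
a(z, t) = 3*t
X(b) = -2 (X(b) = (b*(-2))/b = (-2*b)/b = -2)
R(J) = J*(-32 + 2*J) (R(J) = (J + (J - 32))*(J + 3*0) = (J + (-32 + J))*(J + 0) = (-32 + 2*J)*J = J*(-32 + 2*J))
X(3) + R(16)*(-792) = -2 + (2*16*(-16 + 16))*(-792) = -2 + (2*16*0)*(-792) = -2 + 0*(-792) = -2 + 0 = -2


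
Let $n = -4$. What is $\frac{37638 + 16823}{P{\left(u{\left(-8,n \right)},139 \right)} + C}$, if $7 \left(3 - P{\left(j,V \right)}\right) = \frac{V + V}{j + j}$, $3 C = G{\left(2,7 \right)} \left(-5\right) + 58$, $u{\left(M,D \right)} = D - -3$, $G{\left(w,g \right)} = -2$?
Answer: $\frac{1143681}{956} \approx 1196.3$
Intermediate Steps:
$u{\left(M,D \right)} = 3 + D$ ($u{\left(M,D \right)} = D + 3 = 3 + D$)
$C = \frac{68}{3}$ ($C = \frac{\left(-2\right) \left(-5\right) + 58}{3} = \frac{10 + 58}{3} = \frac{1}{3} \cdot 68 = \frac{68}{3} \approx 22.667$)
$P{\left(j,V \right)} = 3 - \frac{V}{7 j}$ ($P{\left(j,V \right)} = 3 - \frac{\left(V + V\right) \frac{1}{j + j}}{7} = 3 - \frac{2 V \frac{1}{2 j}}{7} = 3 - \frac{V \frac{1}{j}}{7} = 3 - \frac{V}{7 j}$)
$\frac{37638 + 16823}{P{\left(u{\left(-8,n \right)},139 \right)} + C} = \frac{37638 + 16823}{\left(3 - \frac{139}{7 \left(3 - 4\right)}\right) + \frac{68}{3}} = \frac{54461}{\left(3 - \frac{139}{7 \left(-1\right)}\right) + \frac{68}{3}} = \frac{54461}{\left(3 - \frac{139}{7} \left(-1\right)\right) + \frac{68}{3}} = \frac{54461}{\left(3 + \frac{139}{7}\right) + \frac{68}{3}} = \frac{54461}{\frac{160}{7} + \frac{68}{3}} = \frac{54461}{\frac{956}{21}} = 54461 \cdot \frac{21}{956} = \frac{1143681}{956}$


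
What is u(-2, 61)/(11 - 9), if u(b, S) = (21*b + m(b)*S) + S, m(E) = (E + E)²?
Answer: 995/2 ≈ 497.50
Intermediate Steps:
m(E) = 4*E² (m(E) = (2*E)² = 4*E²)
u(b, S) = S + 21*b + 4*S*b² (u(b, S) = (21*b + (4*b²)*S) + S = (21*b + 4*S*b²) + S = S + 21*b + 4*S*b²)
u(-2, 61)/(11 - 9) = (61 + 21*(-2) + 4*61*(-2)²)/(11 - 9) = (61 - 42 + 4*61*4)/2 = (61 - 42 + 976)/2 = (½)*995 = 995/2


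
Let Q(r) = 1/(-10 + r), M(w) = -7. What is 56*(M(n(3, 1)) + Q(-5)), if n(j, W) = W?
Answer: -5936/15 ≈ -395.73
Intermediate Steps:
56*(M(n(3, 1)) + Q(-5)) = 56*(-7 + 1/(-10 - 5)) = 56*(-7 + 1/(-15)) = 56*(-7 - 1/15) = 56*(-106/15) = -5936/15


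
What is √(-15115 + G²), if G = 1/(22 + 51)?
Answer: I*√80547834/73 ≈ 122.94*I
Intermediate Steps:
G = 1/73 ≈ 0.013699
√(-15115 + G²) = √(-15115 + (1/73)²) = √(-15115 + 1/5329) = √(-80547834/5329) = I*√80547834/73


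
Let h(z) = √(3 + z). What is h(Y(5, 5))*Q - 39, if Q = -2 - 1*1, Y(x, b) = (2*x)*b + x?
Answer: -39 - 3*√58 ≈ -61.847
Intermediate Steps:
Y(x, b) = x + 2*b*x (Y(x, b) = 2*b*x + x = x + 2*b*x)
Q = -3 (Q = -2 - 1 = -3)
h(Y(5, 5))*Q - 39 = √(3 + 5*(1 + 2*5))*(-3) - 39 = √(3 + 5*(1 + 10))*(-3) - 39 = √(3 + 5*11)*(-3) - 39 = √(3 + 55)*(-3) - 39 = √58*(-3) - 39 = -3*√58 - 39 = -39 - 3*√58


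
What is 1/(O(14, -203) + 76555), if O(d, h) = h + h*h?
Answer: 1/117561 ≈ 8.5062e-6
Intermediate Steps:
O(d, h) = h + h**2
1/(O(14, -203) + 76555) = 1/(-203*(1 - 203) + 76555) = 1/(-203*(-202) + 76555) = 1/(41006 + 76555) = 1/117561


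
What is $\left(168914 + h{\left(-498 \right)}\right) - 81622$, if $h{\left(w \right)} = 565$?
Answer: $87857$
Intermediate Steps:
$\left(168914 + h{\left(-498 \right)}\right) - 81622 = \left(168914 + 565\right) - 81622 = 169479 - 81622 = 87857$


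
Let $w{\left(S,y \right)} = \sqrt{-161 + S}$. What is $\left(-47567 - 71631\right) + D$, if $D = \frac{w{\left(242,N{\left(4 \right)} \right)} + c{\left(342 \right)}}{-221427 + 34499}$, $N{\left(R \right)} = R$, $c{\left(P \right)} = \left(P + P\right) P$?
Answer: $- \frac{22281677681}{186928} \approx -1.192 \cdot 10^{5}$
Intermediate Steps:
$c{\left(P \right)} = 2 P^{2}$ ($c{\left(P \right)} = 2 P P = 2 P^{2}$)
$D = - \frac{233937}{186928}$ ($D = \frac{\sqrt{-161 + 242} + 2 \cdot 342^{2}}{-221427 + 34499} = \frac{\sqrt{81} + 2 \cdot 116964}{-186928} = \left(9 + 233928\right) \left(- \frac{1}{186928}\right) = 233937 \left(- \frac{1}{186928}\right) = - \frac{233937}{186928} \approx -1.2515$)
$\left(-47567 - 71631\right) + D = \left(-47567 - 71631\right) - \frac{233937}{186928} = -119198 - \frac{233937}{186928} = - \frac{22281677681}{186928}$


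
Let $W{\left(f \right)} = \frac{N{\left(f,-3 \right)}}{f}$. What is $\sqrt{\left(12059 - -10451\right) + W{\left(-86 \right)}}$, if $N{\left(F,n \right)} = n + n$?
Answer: $\frac{\sqrt{41621119}}{43} \approx 150.03$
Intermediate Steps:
$N{\left(F,n \right)} = 2 n$
$W{\left(f \right)} = - \frac{6}{f}$ ($W{\left(f \right)} = \frac{2 \left(-3\right)}{f} = - \frac{6}{f}$)
$\sqrt{\left(12059 - -10451\right) + W{\left(-86 \right)}} = \sqrt{\left(12059 - -10451\right) - \frac{6}{-86}} = \sqrt{\left(12059 + 10451\right) - - \frac{3}{43}} = \sqrt{22510 + \frac{3}{43}} = \sqrt{\frac{967933}{43}} = \frac{\sqrt{41621119}}{43}$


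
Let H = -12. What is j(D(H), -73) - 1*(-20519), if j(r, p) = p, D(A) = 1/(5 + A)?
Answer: 20446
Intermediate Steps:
j(D(H), -73) - 1*(-20519) = -73 - 1*(-20519) = -73 + 20519 = 20446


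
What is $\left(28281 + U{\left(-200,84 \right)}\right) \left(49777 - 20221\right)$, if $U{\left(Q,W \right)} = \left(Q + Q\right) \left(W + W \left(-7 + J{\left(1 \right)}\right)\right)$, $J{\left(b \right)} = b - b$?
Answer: $6794362836$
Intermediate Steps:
$J{\left(b \right)} = 0$
$U{\left(Q,W \right)} = - 12 Q W$ ($U{\left(Q,W \right)} = \left(Q + Q\right) \left(W + W \left(-7 + 0\right)\right) = 2 Q \left(W + W \left(-7\right)\right) = 2 Q \left(W - 7 W\right) = 2 Q \left(- 6 W\right) = - 12 Q W$)
$\left(28281 + U{\left(-200,84 \right)}\right) \left(49777 - 20221\right) = \left(28281 - \left(-2400\right) 84\right) \left(49777 - 20221\right) = \left(28281 + 201600\right) 29556 = 229881 \cdot 29556 = 6794362836$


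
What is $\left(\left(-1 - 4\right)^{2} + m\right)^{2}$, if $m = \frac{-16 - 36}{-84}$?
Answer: $\frac{289444}{441} \approx 656.34$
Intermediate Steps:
$m = \frac{13}{21}$ ($m = \left(-52\right) \left(- \frac{1}{84}\right) = \frac{13}{21} \approx 0.61905$)
$\left(\left(-1 - 4\right)^{2} + m\right)^{2} = \left(\left(-1 - 4\right)^{2} + \frac{13}{21}\right)^{2} = \left(\left(-5\right)^{2} + \frac{13}{21}\right)^{2} = \left(25 + \frac{13}{21}\right)^{2} = \left(\frac{538}{21}\right)^{2} = \frac{289444}{441}$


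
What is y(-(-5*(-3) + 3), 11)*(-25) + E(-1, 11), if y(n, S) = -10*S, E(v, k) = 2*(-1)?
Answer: 2748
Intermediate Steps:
E(v, k) = -2
y(-(-5*(-3) + 3), 11)*(-25) + E(-1, 11) = -10*11*(-25) - 2 = -110*(-25) - 2 = 2750 - 2 = 2748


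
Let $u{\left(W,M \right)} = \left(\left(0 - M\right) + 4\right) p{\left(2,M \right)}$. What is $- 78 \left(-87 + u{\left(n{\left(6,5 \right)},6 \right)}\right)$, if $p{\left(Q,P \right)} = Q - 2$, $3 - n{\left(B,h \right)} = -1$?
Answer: $6786$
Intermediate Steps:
$n{\left(B,h \right)} = 4$ ($n{\left(B,h \right)} = 3 - -1 = 3 + 1 = 4$)
$p{\left(Q,P \right)} = -2 + Q$ ($p{\left(Q,P \right)} = Q - 2 = -2 + Q$)
$u{\left(W,M \right)} = 0$ ($u{\left(W,M \right)} = \left(\left(0 - M\right) + 4\right) \left(-2 + 2\right) = \left(- M + 4\right) 0 = \left(4 - M\right) 0 = 0$)
$- 78 \left(-87 + u{\left(n{\left(6,5 \right)},6 \right)}\right) = - 78 \left(-87 + 0\right) = \left(-78\right) \left(-87\right) = 6786$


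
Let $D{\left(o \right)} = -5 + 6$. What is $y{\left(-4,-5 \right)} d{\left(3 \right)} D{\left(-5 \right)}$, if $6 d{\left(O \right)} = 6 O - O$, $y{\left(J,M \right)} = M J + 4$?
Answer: $60$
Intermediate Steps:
$D{\left(o \right)} = 1$
$y{\left(J,M \right)} = 4 + J M$ ($y{\left(J,M \right)} = J M + 4 = 4 + J M$)
$d{\left(O \right)} = \frac{5 O}{6}$ ($d{\left(O \right)} = \frac{6 O - O}{6} = \frac{5 O}{6}$)
$y{\left(-4,-5 \right)} d{\left(3 \right)} D{\left(-5 \right)} = \left(4 - -20\right) \frac{5}{6} \cdot 3 \cdot 1 = \left(4 + 20\right) \frac{5}{2} \cdot 1 = 24 \cdot \frac{5}{2} \cdot 1 = 60 \cdot 1 = 60$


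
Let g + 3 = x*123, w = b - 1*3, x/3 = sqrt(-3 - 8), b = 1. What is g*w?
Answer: 6 - 738*I*sqrt(11) ≈ 6.0 - 2447.7*I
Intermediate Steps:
x = 3*I*sqrt(11) (x = 3*sqrt(-3 - 8) = 3*sqrt(-11) = 3*(I*sqrt(11)) = 3*I*sqrt(11) ≈ 9.9499*I)
w = -2 (w = 1 - 1*3 = 1 - 3 = -2)
g = -3 + 369*I*sqrt(11) (g = -3 + (3*I*sqrt(11))*123 = -3 + 369*I*sqrt(11) ≈ -3.0 + 1223.8*I)
g*w = (-3 + 369*I*sqrt(11))*(-2) = 6 - 738*I*sqrt(11)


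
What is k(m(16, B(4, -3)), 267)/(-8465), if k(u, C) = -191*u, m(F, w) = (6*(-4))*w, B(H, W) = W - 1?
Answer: 18336/8465 ≈ 2.1661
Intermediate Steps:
B(H, W) = -1 + W
m(F, w) = -24*w
k(m(16, B(4, -3)), 267)/(-8465) = -(-4584)*(-1 - 3)/(-8465) = -(-4584)*(-4)*(-1/8465) = -191*96*(-1/8465) = -18336*(-1/8465) = 18336/8465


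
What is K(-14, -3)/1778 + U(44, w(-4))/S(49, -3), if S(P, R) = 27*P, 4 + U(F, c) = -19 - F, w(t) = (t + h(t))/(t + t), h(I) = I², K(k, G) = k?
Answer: -9832/168021 ≈ -0.058517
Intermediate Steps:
w(t) = (t + t²)/(2*t) (w(t) = (t + t²)/(t + t) = (t + t²)/((2*t)) = (t + t²)*(1/(2*t)) = (t + t²)/(2*t))
U(F, c) = -23 - F (U(F, c) = -4 + (-19 - F) = -23 - F)
K(-14, -3)/1778 + U(44, w(-4))/S(49, -3) = -14/1778 + (-23 - 1*44)/((27*49)) = -14*1/1778 + (-23 - 44)/1323 = -1/127 - 67*1/1323 = -1/127 - 67/1323 = -9832/168021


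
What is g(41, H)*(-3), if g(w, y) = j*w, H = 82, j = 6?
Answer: -738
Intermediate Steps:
g(w, y) = 6*w
g(41, H)*(-3) = (6*41)*(-3) = 246*(-3) = -738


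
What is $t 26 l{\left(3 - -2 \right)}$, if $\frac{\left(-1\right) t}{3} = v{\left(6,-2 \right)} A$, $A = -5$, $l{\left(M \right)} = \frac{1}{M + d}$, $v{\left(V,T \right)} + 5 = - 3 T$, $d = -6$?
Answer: $-390$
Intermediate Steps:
$v{\left(V,T \right)} = -5 - 3 T$
$l{\left(M \right)} = \frac{1}{-6 + M}$ ($l{\left(M \right)} = \frac{1}{M - 6} = \frac{1}{-6 + M}$)
$t = 15$ ($t = - 3 \left(-5 - -6\right) \left(-5\right) = - 3 \left(-5 + 6\right) \left(-5\right) = - 3 \cdot 1 \left(-5\right) = \left(-3\right) \left(-5\right) = 15$)
$t 26 l{\left(3 - -2 \right)} = \frac{15 \cdot 26}{-6 + \left(3 - -2\right)} = \frac{390}{-6 + \left(3 + 2\right)} = \frac{390}{-6 + 5} = \frac{390}{-1} = 390 \left(-1\right) = -390$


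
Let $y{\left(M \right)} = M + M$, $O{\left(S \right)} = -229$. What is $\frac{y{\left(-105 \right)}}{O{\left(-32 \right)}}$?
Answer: $\frac{210}{229} \approx 0.91703$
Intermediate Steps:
$y{\left(M \right)} = 2 M$
$\frac{y{\left(-105 \right)}}{O{\left(-32 \right)}} = \frac{2 \left(-105\right)}{-229} = \left(-210\right) \left(- \frac{1}{229}\right) = \frac{210}{229}$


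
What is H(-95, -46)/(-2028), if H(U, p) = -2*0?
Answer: 0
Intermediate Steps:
H(U, p) = 0
H(-95, -46)/(-2028) = 0/(-2028) = 0*(-1/2028) = 0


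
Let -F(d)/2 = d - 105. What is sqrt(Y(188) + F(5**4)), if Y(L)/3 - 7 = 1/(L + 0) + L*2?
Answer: sqrt(963265)/94 ≈ 10.441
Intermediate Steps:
F(d) = 210 - 2*d (F(d) = -2*(d - 105) = -2*(-105 + d) = 210 - 2*d)
Y(L) = 21 + 3/L + 6*L (Y(L) = 21 + 3*(1/(L + 0) + L*2) = 21 + 3*(1/L + 2*L) = 21 + (3/L + 6*L) = 21 + 3/L + 6*L)
sqrt(Y(188) + F(5**4)) = sqrt((21 + 3/188 + 6*188) + (210 - 2*5**4)) = sqrt((21 + 3*(1/188) + 1128) + (210 - 2*625)) = sqrt((21 + 3/188 + 1128) + (210 - 1250)) = sqrt(216015/188 - 1040) = sqrt(20495/188) = sqrt(963265)/94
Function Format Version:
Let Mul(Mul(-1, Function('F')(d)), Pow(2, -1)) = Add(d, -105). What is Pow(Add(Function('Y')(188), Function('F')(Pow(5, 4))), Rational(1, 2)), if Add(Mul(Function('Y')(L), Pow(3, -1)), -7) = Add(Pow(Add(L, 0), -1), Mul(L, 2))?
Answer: Mul(Rational(1, 94), Pow(963265, Rational(1, 2))) ≈ 10.441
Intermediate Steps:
Function('F')(d) = Add(210, Mul(-2, d)) (Function('F')(d) = Mul(-2, Add(d, -105)) = Mul(-2, Add(-105, d)) = Add(210, Mul(-2, d)))
Function('Y')(L) = Add(21, Mul(3, Pow(L, -1)), Mul(6, L)) (Function('Y')(L) = Add(21, Mul(3, Add(Pow(Add(L, 0), -1), Mul(L, 2)))) = Add(21, Mul(3, Add(Pow(L, -1), Mul(2, L)))) = Add(21, Add(Mul(3, Pow(L, -1)), Mul(6, L))) = Add(21, Mul(3, Pow(L, -1)), Mul(6, L)))
Pow(Add(Function('Y')(188), Function('F')(Pow(5, 4))), Rational(1, 2)) = Pow(Add(Add(21, Mul(3, Pow(188, -1)), Mul(6, 188)), Add(210, Mul(-2, Pow(5, 4)))), Rational(1, 2)) = Pow(Add(Add(21, Mul(3, Rational(1, 188)), 1128), Add(210, Mul(-2, 625))), Rational(1, 2)) = Pow(Add(Add(21, Rational(3, 188), 1128), Add(210, -1250)), Rational(1, 2)) = Pow(Add(Rational(216015, 188), -1040), Rational(1, 2)) = Pow(Rational(20495, 188), Rational(1, 2)) = Mul(Rational(1, 94), Pow(963265, Rational(1, 2)))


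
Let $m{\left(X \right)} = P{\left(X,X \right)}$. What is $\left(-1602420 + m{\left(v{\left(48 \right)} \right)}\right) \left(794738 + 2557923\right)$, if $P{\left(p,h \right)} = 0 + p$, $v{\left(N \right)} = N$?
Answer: $-5372210111892$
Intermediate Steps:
$P{\left(p,h \right)} = p$
$m{\left(X \right)} = X$
$\left(-1602420 + m{\left(v{\left(48 \right)} \right)}\right) \left(794738 + 2557923\right) = \left(-1602420 + 48\right) \left(794738 + 2557923\right) = \left(-1602372\right) 3352661 = -5372210111892$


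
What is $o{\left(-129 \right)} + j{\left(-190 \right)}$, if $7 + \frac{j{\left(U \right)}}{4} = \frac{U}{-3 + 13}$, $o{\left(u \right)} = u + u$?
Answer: $-362$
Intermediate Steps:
$o{\left(u \right)} = 2 u$
$j{\left(U \right)} = -28 + \frac{2 U}{5}$ ($j{\left(U \right)} = -28 + 4 \frac{U}{-3 + 13} = -28 + 4 \frac{U}{10} = -28 + \frac{2 U}{5}$)
$o{\left(-129 \right)} + j{\left(-190 \right)} = 2 \left(-129\right) + \left(-28 + \frac{2}{5} \left(-190\right)\right) = -258 - 104 = -362$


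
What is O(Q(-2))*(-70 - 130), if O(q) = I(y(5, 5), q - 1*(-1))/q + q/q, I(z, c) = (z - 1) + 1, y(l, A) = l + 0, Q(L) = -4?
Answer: 50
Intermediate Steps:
y(l, A) = l
I(z, c) = z (I(z, c) = (-1 + z) + 1 = z)
O(q) = 1 + 5/q (O(q) = 5/q + q/q = 5/q + 1 = 1 + 5/q)
O(Q(-2))*(-70 - 130) = ((5 - 4)/(-4))*(-70 - 130) = -1/4*1*(-200) = -1/4*(-200) = 50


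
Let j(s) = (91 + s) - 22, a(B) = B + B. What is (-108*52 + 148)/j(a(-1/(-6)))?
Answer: -4101/52 ≈ -78.865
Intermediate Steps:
a(B) = 2*B
j(s) = 69 + s
(-108*52 + 148)/j(a(-1/(-6))) = (-108*52 + 148)/(69 + 2*(-1/(-6))) = (-5616 + 148)/(69 + 2*(-1*(-1/6))) = -5468/(69 + 2*(1/6)) = -5468/(69 + 1/3) = -5468/208/3 = -5468*3/208 = -4101/52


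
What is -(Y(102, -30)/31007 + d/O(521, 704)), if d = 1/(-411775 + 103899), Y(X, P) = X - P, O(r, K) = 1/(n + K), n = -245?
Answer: -26407419/9546311132 ≈ -0.0027662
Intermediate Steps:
O(r, K) = 1/(-245 + K)
d = -1/307876 (d = 1/(-307876) = -1/307876 ≈ -3.2481e-6)
-(Y(102, -30)/31007 + d/O(521, 704)) = -((102 - 1*(-30))/31007 - 1/(307876*(1/(-245 + 704)))) = -((102 + 30)*(1/31007) - 1/(307876*(1/459))) = -(132*(1/31007) - 1/(307876*1/459)) = -(132/31007 - 1/307876*459) = -(132/31007 - 459/307876) = -1*26407419/9546311132 = -26407419/9546311132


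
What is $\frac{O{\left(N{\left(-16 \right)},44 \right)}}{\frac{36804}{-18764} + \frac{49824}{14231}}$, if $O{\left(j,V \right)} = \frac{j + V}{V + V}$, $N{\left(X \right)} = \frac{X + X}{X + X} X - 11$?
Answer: $\frac{1134879557}{9045075864} \approx 0.12547$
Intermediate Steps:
$N{\left(X \right)} = -11 + X$ ($N{\left(X \right)} = \frac{2 X}{2 X} X - 11 = 2 X \frac{1}{2 X} X - 11 = 1 X - 11 = X - 11 = -11 + X$)
$O{\left(j,V \right)} = \frac{V + j}{2 V}$
$\frac{O{\left(N{\left(-16 \right)},44 \right)}}{\frac{36804}{-18764} + \frac{49824}{14231}} = \frac{\frac{1}{2} \cdot \frac{1}{44} \left(44 - 27\right)}{\frac{36804}{-18764} + \frac{49824}{14231}} = \frac{\frac{1}{2} \cdot \frac{1}{44} \left(44 - 27\right)}{36804 \left(- \frac{1}{18764}\right) + 49824 \cdot \frac{1}{14231}} = \frac{\frac{1}{2} \cdot \frac{1}{44} \cdot 17}{- \frac{9201}{4691} + \frac{49824}{14231}} = \frac{17}{88 \cdot \frac{102784953}{66757621}} = \frac{17}{88} \cdot \frac{66757621}{102784953} = \frac{1134879557}{9045075864}$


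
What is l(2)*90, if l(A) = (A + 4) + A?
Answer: 720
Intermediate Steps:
l(A) = 4 + 2*A (l(A) = (4 + A) + A = 4 + 2*A)
l(2)*90 = (4 + 2*2)*90 = (4 + 4)*90 = 8*90 = 720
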